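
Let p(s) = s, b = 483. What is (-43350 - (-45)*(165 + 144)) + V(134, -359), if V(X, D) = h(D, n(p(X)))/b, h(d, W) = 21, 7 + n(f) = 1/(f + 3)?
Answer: -677234/23 ≈ -29445.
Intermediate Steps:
n(f) = -7 + 1/(3 + f) (n(f) = -7 + 1/(f + 3) = -7 + 1/(3 + f))
V(X, D) = 1/23 (V(X, D) = 21/483 = 21*(1/483) = 1/23)
(-43350 - (-45)*(165 + 144)) + V(134, -359) = (-43350 - (-45)*(165 + 144)) + 1/23 = (-43350 - (-45)*309) + 1/23 = (-43350 - 1*(-13905)) + 1/23 = (-43350 + 13905) + 1/23 = -29445 + 1/23 = -677234/23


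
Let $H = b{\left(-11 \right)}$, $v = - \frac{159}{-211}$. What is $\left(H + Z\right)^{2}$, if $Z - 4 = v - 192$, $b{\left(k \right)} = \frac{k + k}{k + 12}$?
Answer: $\frac{1949310801}{44521} \approx 43784.0$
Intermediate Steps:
$v = \frac{159}{211}$ ($v = \left(-159\right) \left(- \frac{1}{211}\right) = \frac{159}{211} \approx 0.75355$)
$b{\left(k \right)} = \frac{2 k}{12 + k}$
$Z = - \frac{39509}{211}$ ($Z = 4 + \left(\frac{159}{211} - 192\right) = 4 - \frac{40353}{211} = - \frac{39509}{211} \approx -187.25$)
$H = -22$ ($H = 2 \left(-11\right) \frac{1}{12 - 11} = 2 \left(-11\right) 1^{-1} = 2 \left(-11\right) 1 = -22$)
$\left(H + Z\right)^{2} = \left(-22 - \frac{39509}{211}\right)^{2} = \left(- \frac{44151}{211}\right)^{2} = \frac{1949310801}{44521}$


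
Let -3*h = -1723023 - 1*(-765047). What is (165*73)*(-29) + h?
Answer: -89939/3 ≈ -29980.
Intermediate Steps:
h = 957976/3 (h = -(-1723023 - 1*(-765047))/3 = -(-1723023 + 765047)/3 = -⅓*(-957976) = 957976/3 ≈ 3.1933e+5)
(165*73)*(-29) + h = (165*73)*(-29) + 957976/3 = 12045*(-29) + 957976/3 = -349305 + 957976/3 = -89939/3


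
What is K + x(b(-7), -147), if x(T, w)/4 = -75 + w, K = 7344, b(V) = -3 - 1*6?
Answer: 6456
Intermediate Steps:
b(V) = -9 (b(V) = -3 - 6 = -9)
x(T, w) = -300 + 4*w (x(T, w) = 4*(-75 + w) = -300 + 4*w)
K + x(b(-7), -147) = 7344 + (-300 + 4*(-147)) = 7344 + (-300 - 588) = 7344 - 888 = 6456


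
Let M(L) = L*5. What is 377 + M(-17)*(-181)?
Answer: 15762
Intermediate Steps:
M(L) = 5*L
377 + M(-17)*(-181) = 377 + (5*(-17))*(-181) = 377 - 85*(-181) = 377 + 15385 = 15762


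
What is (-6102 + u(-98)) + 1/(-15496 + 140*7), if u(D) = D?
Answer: -89999201/14516 ≈ -6200.0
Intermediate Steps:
(-6102 + u(-98)) + 1/(-15496 + 140*7) = (-6102 - 98) + 1/(-15496 + 140*7) = -6200 + 1/(-15496 + 980) = -6200 + 1/(-14516) = -6200 - 1/14516 = -89999201/14516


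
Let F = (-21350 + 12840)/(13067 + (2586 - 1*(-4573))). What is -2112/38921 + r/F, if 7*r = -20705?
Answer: 1629918449109/231852397 ≈ 7030.0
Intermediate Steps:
r = -20705/7 (r = (1/7)*(-20705) = -20705/7 ≈ -2957.9)
F = -4255/10113 (F = -8510/(13067 + (2586 + 4573)) = -8510/(13067 + 7159) = -8510/20226 = -8510*1/20226 = -4255/10113 ≈ -0.42075)
-2112/38921 + r/F = -2112/38921 - 20705/(7*(-4255/10113)) = -2112*1/38921 - 20705/7*(-10113/4255) = -2112/38921 + 41877933/5957 = 1629918449109/231852397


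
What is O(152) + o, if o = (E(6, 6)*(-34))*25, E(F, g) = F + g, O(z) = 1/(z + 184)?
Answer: -3427199/336 ≈ -10200.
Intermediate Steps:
O(z) = 1/(184 + z)
o = -10200 (o = ((6 + 6)*(-34))*25 = (12*(-34))*25 = -408*25 = -10200)
O(152) + o = 1/(184 + 152) - 10200 = 1/336 - 10200 = -3427199/336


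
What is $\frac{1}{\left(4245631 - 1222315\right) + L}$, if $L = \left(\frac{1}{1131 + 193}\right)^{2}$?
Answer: $\frac{1752976}{5299800388417} \approx 3.3076 \cdot 10^{-7}$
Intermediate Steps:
$L = \frac{1}{1752976}$ ($L = \left(\frac{1}{1324}\right)^{2} = \frac{1}{1752976} \approx 5.7046 \cdot 10^{-7}$)
$\frac{1}{\left(4245631 - 1222315\right) + L} = \frac{1}{\left(4245631 - 1222315\right) + \frac{1}{1752976}} = \frac{1}{3023316 + \frac{1}{1752976}} = \frac{1}{\frac{5299800388417}{1752976}} = \frac{1752976}{5299800388417}$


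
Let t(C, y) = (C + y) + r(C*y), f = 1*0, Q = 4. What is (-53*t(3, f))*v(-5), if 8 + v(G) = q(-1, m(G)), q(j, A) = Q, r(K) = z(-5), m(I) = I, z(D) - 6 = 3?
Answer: 2544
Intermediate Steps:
z(D) = 9 (z(D) = 6 + 3 = 9)
f = 0
r(K) = 9
q(j, A) = 4
t(C, y) = 9 + C + y (t(C, y) = (C + y) + 9 = 9 + C + y)
v(G) = -4 (v(G) = -8 + 4 = -4)
(-53*t(3, f))*v(-5) = -53*(9 + 3 + 0)*(-4) = -53*12*(-4) = -636*(-4) = 2544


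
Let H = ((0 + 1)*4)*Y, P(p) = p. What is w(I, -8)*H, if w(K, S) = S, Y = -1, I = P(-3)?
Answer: 32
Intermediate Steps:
I = -3
H = -4 (H = ((0 + 1)*4)*(-1) = (1*4)*(-1) = 4*(-1) = -4)
w(I, -8)*H = -8*(-4) = 32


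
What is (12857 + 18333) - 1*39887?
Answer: -8697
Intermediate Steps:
(12857 + 18333) - 1*39887 = 31190 - 39887 = -8697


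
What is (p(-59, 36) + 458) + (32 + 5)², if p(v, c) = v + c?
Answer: 1804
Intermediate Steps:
p(v, c) = c + v
(p(-59, 36) + 458) + (32 + 5)² = ((36 - 59) + 458) + (32 + 5)² = (-23 + 458) + 37² = 435 + 1369 = 1804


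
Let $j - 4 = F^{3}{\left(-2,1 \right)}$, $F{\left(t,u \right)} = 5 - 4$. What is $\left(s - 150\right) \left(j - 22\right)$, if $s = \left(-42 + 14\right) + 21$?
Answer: $2669$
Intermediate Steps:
$F{\left(t,u \right)} = 1$
$j = 5$ ($j = 4 + 1^{3} = 4 + 1 = 5$)
$s = -7$ ($s = -28 + 21 = -7$)
$\left(s - 150\right) \left(j - 22\right) = \left(-7 - 150\right) \left(5 - 22\right) = \left(-157\right) \left(-17\right) = 2669$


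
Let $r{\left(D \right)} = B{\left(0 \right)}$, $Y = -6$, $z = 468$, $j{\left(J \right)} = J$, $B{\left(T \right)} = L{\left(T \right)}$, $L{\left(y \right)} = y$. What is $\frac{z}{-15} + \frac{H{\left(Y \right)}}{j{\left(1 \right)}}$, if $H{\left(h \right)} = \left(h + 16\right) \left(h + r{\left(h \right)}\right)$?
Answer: $- \frac{456}{5} \approx -91.2$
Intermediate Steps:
$B{\left(T \right)} = T$
$r{\left(D \right)} = 0$
$H{\left(h \right)} = h \left(16 + h\right)$ ($H{\left(h \right)} = \left(h + 16\right) \left(h + 0\right) = \left(16 + h\right) h = h \left(16 + h\right)$)
$\frac{z}{-15} + \frac{H{\left(Y \right)}}{j{\left(1 \right)}} = \frac{468}{-15} + \frac{\left(-6\right) \left(16 - 6\right)}{1} = 468 \left(- \frac{1}{15}\right) + \left(-6\right) 10 \cdot 1 = - \frac{156}{5} - 60 = - \frac{456}{5}$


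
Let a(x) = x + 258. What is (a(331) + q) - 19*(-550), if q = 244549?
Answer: 255588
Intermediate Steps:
a(x) = 258 + x
(a(331) + q) - 19*(-550) = ((258 + 331) + 244549) - 19*(-550) = (589 + 244549) + 10450 = 245138 + 10450 = 255588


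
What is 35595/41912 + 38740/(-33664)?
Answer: -13293775/44091424 ≈ -0.30150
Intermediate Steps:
35595/41912 + 38740/(-33664) = 35595*(1/41912) + 38740*(-1/33664) = 35595/41912 - 9685/8416 = -13293775/44091424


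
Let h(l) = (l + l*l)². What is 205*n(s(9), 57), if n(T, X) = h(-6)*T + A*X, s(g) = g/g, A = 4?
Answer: 231240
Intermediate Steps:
h(l) = (l + l²)²
s(g) = 1
n(T, X) = 4*X + 900*T (n(T, X) = ((-6)²*(1 - 6)²)*T + 4*X = (36*(-5)²)*T + 4*X = (36*25)*T + 4*X = 900*T + 4*X = 4*X + 900*T)
205*n(s(9), 57) = 205*(4*57 + 900*1) = 205*(228 + 900) = 205*1128 = 231240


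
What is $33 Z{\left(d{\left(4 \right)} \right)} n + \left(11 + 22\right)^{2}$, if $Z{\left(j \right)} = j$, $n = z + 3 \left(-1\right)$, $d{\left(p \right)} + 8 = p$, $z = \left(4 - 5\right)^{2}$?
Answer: $1353$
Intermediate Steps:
$z = 1$ ($z = \left(-1\right)^{2} = 1$)
$d{\left(p \right)} = -8 + p$
$n = -2$ ($n = 1 + 3 \left(-1\right) = 1 - 3 = -2$)
$33 Z{\left(d{\left(4 \right)} \right)} n + \left(11 + 22\right)^{2} = 33 \left(-8 + 4\right) \left(-2\right) + \left(11 + 22\right)^{2} = 33 \left(-4\right) \left(-2\right) + 33^{2} = \left(-132\right) \left(-2\right) + 1089 = 264 + 1089 = 1353$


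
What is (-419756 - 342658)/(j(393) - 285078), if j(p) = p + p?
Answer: 127069/47382 ≈ 2.6818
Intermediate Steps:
j(p) = 2*p
(-419756 - 342658)/(j(393) - 285078) = (-419756 - 342658)/(2*393 - 285078) = -762414/(786 - 285078) = -762414/(-284292) = -762414*(-1/284292) = 127069/47382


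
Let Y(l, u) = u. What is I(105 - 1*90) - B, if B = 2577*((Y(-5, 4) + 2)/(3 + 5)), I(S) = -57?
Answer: -7959/4 ≈ -1989.8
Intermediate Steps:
B = 7731/4 (B = 2577*((4 + 2)/(3 + 5)) = 2577*(6/8) = 2577*(6*(1/8)) = 2577*(3/4) = 7731/4 ≈ 1932.8)
I(105 - 1*90) - B = -57 - 1*7731/4 = -57 - 7731/4 = -7959/4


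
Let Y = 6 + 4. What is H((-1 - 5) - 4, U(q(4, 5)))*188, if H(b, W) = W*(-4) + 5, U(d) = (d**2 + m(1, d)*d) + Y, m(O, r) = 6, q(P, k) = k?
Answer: -47940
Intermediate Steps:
Y = 10
U(d) = 10 + d**2 + 6*d (U(d) = (d**2 + 6*d) + 10 = 10 + d**2 + 6*d)
H(b, W) = 5 - 4*W (H(b, W) = -4*W + 5 = 5 - 4*W)
H((-1 - 5) - 4, U(q(4, 5)))*188 = (5 - 4*(10 + 5**2 + 6*5))*188 = (5 - 4*(10 + 25 + 30))*188 = (5 - 4*65)*188 = (5 - 260)*188 = -255*188 = -47940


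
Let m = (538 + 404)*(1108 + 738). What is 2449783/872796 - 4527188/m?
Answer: 8574846503/42159247052 ≈ 0.20339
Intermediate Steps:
m = 1738932 (m = 942*1846 = 1738932)
2449783/872796 - 4527188/m = 2449783/872796 - 4527188/1738932 = 2449783*(1/872796) - 4527188*1/1738932 = 2449783/872796 - 1131797/434733 = 8574846503/42159247052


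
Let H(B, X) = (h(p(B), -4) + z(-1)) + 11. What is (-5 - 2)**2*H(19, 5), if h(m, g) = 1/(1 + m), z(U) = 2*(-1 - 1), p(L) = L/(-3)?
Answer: 5341/16 ≈ 333.81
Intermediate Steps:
p(L) = -L/3 (p(L) = L*(-1/3) = -L/3)
z(U) = -4 (z(U) = 2*(-2) = -4)
H(B, X) = 7 + 1/(1 - B/3) (H(B, X) = (1/(1 - B/3) - 4) + 11 = (-4 + 1/(1 - B/3)) + 11 = 7 + 1/(1 - B/3))
(-5 - 2)**2*H(19, 5) = (-5 - 2)**2*((-24 + 7*19)/(-3 + 19)) = (-7)**2*((-24 + 133)/16) = 49*((1/16)*109) = 49*(109/16) = 5341/16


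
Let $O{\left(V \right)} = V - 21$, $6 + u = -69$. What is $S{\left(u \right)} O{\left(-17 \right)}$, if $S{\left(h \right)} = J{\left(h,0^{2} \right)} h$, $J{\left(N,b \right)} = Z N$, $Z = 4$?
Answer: $-855000$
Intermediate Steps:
$u = -75$ ($u = -6 - 69 = -75$)
$J{\left(N,b \right)} = 4 N$
$S{\left(h \right)} = 4 h^{2}$ ($S{\left(h \right)} = 4 h h = 4 h^{2}$)
$O{\left(V \right)} = -21 + V$
$S{\left(u \right)} O{\left(-17 \right)} = 4 \left(-75\right)^{2} \left(-21 - 17\right) = 4 \cdot 5625 \left(-38\right) = 22500 \left(-38\right) = -855000$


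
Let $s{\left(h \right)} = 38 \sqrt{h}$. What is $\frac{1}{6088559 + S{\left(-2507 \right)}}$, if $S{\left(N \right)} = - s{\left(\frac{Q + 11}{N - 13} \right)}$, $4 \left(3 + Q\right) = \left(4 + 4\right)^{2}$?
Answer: $\frac{639298695}{3892407823131949} + \frac{38 i \sqrt{105}}{3892407823131949} \approx 1.6424 \cdot 10^{-7} + 1.0004 \cdot 10^{-13} i$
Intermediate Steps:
$Q = 13$ ($Q = -3 + \frac{\left(4 + 4\right)^{2}}{4} = -3 + \frac{8^{2}}{4} = -3 + \frac{1}{4} \cdot 64 = -3 + 16 = 13$)
$S{\left(N \right)} = - 76 \sqrt{6} \sqrt{\frac{1}{-13 + N}}$ ($S{\left(N \right)} = - 38 \sqrt{\frac{13 + 11}{N - 13}} = - 38 \sqrt{\frac{24}{-13 + N}} = - 38 \cdot 2 \sqrt{6} \sqrt{\frac{1}{-13 + N}} = - 76 \sqrt{6} \sqrt{\frac{1}{-13 + N}}$)
$\frac{1}{6088559 + S{\left(-2507 \right)}} = \frac{1}{6088559 - 76 \sqrt{6} \sqrt{\frac{1}{-13 - 2507}}} = \frac{1}{6088559 - 76 \sqrt{6} \sqrt{\frac{1}{-2520}}} = \frac{1}{6088559 - 76 \sqrt{6} \sqrt{- \frac{1}{2520}}} = \frac{1}{6088559 - 76 \sqrt{6} \frac{i \sqrt{70}}{420}} = \frac{1}{6088559 - \frac{38 i \sqrt{105}}{105}}$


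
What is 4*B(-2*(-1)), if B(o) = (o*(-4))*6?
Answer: -192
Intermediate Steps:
B(o) = -24*o (B(o) = -4*o*6 = -24*o)
4*B(-2*(-1)) = 4*(-(-48)*(-1)) = 4*(-24*2) = 4*(-48) = -192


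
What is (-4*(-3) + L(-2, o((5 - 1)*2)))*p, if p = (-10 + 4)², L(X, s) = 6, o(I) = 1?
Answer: 648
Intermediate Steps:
p = 36 (p = (-6)² = 36)
(-4*(-3) + L(-2, o((5 - 1)*2)))*p = (-4*(-3) + 6)*36 = (12 + 6)*36 = 18*36 = 648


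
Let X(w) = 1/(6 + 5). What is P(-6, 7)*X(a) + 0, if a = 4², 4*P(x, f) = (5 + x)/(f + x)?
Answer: -1/44 ≈ -0.022727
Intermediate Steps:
P(x, f) = (5 + x)/(4*(f + x)) (P(x, f) = ((5 + x)/(f + x))/4 = (5 + x)/(4*(f + x)))
a = 16
X(w) = 1/11
P(-6, 7)*X(a) + 0 = ((5 - 6)/(4*(7 - 6)))*(1/11) + 0 = ((¼)*(-1)/1)*(1/11) + 0 = ((¼)*1*(-1))*(1/11) + 0 = -¼*1/11 + 0 = -1/44 + 0 = -1/44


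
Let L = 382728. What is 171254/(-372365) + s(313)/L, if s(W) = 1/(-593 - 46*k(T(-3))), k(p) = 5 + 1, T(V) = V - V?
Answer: -56957476464893/123845110684680 ≈ -0.45991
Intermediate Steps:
T(V) = 0
k(p) = 6
s(W) = -1/869 (s(W) = 1/(-593 - 46*6) = 1/(-593 - 276) = 1/(-869) = -1/869)
171254/(-372365) + s(313)/L = 171254/(-372365) - 1/869/382728 = 171254*(-1/372365) - 1/869*1/382728 = -171254/372365 - 1/332590632 = -56957476464893/123845110684680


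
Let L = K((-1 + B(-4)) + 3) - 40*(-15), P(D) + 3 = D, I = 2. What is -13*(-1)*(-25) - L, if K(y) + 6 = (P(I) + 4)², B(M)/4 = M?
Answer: -928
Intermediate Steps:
B(M) = 4*M
P(D) = -3 + D
K(y) = 3 (K(y) = -6 + ((-3 + 2) + 4)² = -6 + (-1 + 4)² = -6 + 3² = -6 + 9 = 3)
L = 603 (L = 3 - 40*(-15) = 3 + 600 = 603)
-13*(-1)*(-25) - L = -13*(-1)*(-25) - 1*603 = 13*(-25) - 603 = -325 - 603 = -928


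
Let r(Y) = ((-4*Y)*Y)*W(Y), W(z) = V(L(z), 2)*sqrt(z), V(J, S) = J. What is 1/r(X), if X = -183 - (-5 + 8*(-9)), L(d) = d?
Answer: -I*sqrt(106)/504990784 ≈ -2.0388e-8*I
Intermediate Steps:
W(z) = z**(3/2) (W(z) = z*sqrt(z) = z**(3/2))
X = -106 (X = -183 - (-5 - 72) = -183 - 1*(-77) = -183 + 77 = -106)
r(Y) = -4*Y**(7/2) (r(Y) = ((-4*Y)*Y)*Y**(3/2) = (-4*Y**2)*Y**(3/2) = -4*Y**(7/2))
1/r(X) = 1/(-(-4764064)*I*sqrt(106)) = 1/(4764064*I*sqrt(106)) = -I*sqrt(106)/504990784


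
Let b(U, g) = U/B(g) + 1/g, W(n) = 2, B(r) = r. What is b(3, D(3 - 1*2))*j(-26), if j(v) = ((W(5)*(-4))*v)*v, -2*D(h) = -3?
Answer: -43264/3 ≈ -14421.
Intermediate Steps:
D(h) = 3/2 (D(h) = -1/2*(-3) = 3/2)
j(v) = -8*v**2 (j(v) = ((2*(-4))*v)*v = (-8*v)*v = -8*v**2)
b(U, g) = 1/g + U/g (b(U, g) = U/g + 1/g = 1/g + U/g)
b(3, D(3 - 1*2))*j(-26) = ((1 + 3)/(3/2))*(-8*(-26)**2) = ((2/3)*4)*(-8*676) = (8/3)*(-5408) = -43264/3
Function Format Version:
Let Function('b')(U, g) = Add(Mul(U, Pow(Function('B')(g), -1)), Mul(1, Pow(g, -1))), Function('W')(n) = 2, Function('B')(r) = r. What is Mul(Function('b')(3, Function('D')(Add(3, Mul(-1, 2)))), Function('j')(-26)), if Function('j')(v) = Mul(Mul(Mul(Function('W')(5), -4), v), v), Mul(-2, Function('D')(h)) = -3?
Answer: Rational(-43264, 3) ≈ -14421.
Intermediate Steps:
Function('D')(h) = Rational(3, 2) (Function('D')(h) = Mul(Rational(-1, 2), -3) = Rational(3, 2))
Function('j')(v) = Mul(-8, Pow(v, 2)) (Function('j')(v) = Mul(Mul(Mul(2, -4), v), v) = Mul(Mul(-8, v), v) = Mul(-8, Pow(v, 2)))
Function('b')(U, g) = Add(Pow(g, -1), Mul(U, Pow(g, -1))) (Function('b')(U, g) = Add(Mul(U, Pow(g, -1)), Mul(1, Pow(g, -1))) = Add(Mul(U, Pow(g, -1)), Pow(g, -1)) = Add(Pow(g, -1), Mul(U, Pow(g, -1))))
Mul(Function('b')(3, Function('D')(Add(3, Mul(-1, 2)))), Function('j')(-26)) = Mul(Mul(Pow(Rational(3, 2), -1), Add(1, 3)), Mul(-8, Pow(-26, 2))) = Mul(Mul(Rational(2, 3), 4), Mul(-8, 676)) = Mul(Rational(8, 3), -5408) = Rational(-43264, 3)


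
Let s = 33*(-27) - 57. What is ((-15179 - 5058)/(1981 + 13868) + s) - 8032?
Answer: -142344257/15849 ≈ -8981.3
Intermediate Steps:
s = -948 (s = -891 - 57 = -948)
((-15179 - 5058)/(1981 + 13868) + s) - 8032 = ((-15179 - 5058)/(1981 + 13868) - 948) - 8032 = (-20237/15849 - 948) - 8032 = -15045089/15849 - 8032 = -142344257/15849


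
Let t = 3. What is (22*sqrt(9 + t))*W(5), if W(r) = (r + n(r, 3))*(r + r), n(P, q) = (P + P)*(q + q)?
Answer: 28600*sqrt(3) ≈ 49537.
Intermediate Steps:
n(P, q) = 4*P*q (n(P, q) = (2*P)*(2*q) = 4*P*q)
W(r) = 26*r**2 (W(r) = (r + 4*r*3)*(r + r) = (r + 12*r)*(2*r) = (13*r)*(2*r) = 26*r**2)
(22*sqrt(9 + t))*W(5) = (22*sqrt(9 + 3))*(26*5**2) = (22*sqrt(12))*(26*25) = (22*(2*sqrt(3)))*650 = (44*sqrt(3))*650 = 28600*sqrt(3)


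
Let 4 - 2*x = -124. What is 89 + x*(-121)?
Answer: -7655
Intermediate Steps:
x = 64 (x = 2 - 1/2*(-124) = 2 + 62 = 64)
89 + x*(-121) = 89 + 64*(-121) = 89 - 7744 = -7655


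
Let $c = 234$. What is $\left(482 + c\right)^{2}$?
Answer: $512656$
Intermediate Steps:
$\left(482 + c\right)^{2} = \left(482 + 234\right)^{2} = 716^{2} = 512656$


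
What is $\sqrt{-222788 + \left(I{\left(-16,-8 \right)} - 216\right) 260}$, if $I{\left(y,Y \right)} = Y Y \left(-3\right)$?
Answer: $2 i \sqrt{82217} \approx 573.47 i$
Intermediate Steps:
$I{\left(y,Y \right)} = - 3 Y^{2}$ ($I{\left(y,Y \right)} = Y^{2} \left(-3\right) = - 3 Y^{2}$)
$\sqrt{-222788 + \left(I{\left(-16,-8 \right)} - 216\right) 260} = \sqrt{-222788 + \left(- 3 \left(-8\right)^{2} - 216\right) 260} = \sqrt{-222788 + \left(\left(-3\right) 64 - 216\right) 260} = \sqrt{-222788 + \left(-192 - 216\right) 260} = \sqrt{-222788 - 106080} = \sqrt{-328868} = 2 i \sqrt{82217}$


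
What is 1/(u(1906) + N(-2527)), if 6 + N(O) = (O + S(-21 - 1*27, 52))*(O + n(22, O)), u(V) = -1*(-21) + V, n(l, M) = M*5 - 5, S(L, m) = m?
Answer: 1/37540246 ≈ 2.6638e-8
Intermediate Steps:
n(l, M) = -5 + 5*M (n(l, M) = 5*M - 5 = -5 + 5*M)
u(V) = 21 + V
N(O) = -6 + (-5 + 6*O)*(52 + O) (N(O) = -6 + (O + 52)*(O + (-5 + 5*O)) = -6 + (52 + O)*(-5 + 6*O) = -6 + (-5 + 6*O)*(52 + O))
1/(u(1906) + N(-2527)) = 1/((21 + 1906) + (-266 + 6*(-2527)² + 307*(-2527))) = 1/(1927 + (-266 + 6*6385729 - 775789)) = 1/(1927 + (-266 + 38314374 - 775789)) = 1/(1927 + 37538319) = 1/37540246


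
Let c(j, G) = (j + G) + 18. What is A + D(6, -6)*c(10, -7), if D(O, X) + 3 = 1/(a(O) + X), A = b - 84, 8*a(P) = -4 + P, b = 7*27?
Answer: 882/23 ≈ 38.348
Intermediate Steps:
c(j, G) = 18 + G + j (c(j, G) = (G + j) + 18 = 18 + G + j)
b = 189
a(P) = -1/2 + P/8 (a(P) = (-4 + P)/8 = -1/2 + P/8)
A = 105 (A = 189 - 84 = 105)
D(O, X) = -3 + 1/(-1/2 + X + O/8) (D(O, X) = -3 + 1/((-1/2 + O/8) + X) = -3 + 1/(-1/2 + X + O/8))
A + D(6, -6)*c(10, -7) = 105 + ((20 - 24*(-6) - 3*6)/(-4 + 6 + 8*(-6)))*(18 - 7 + 10) = 105 + ((20 + 144 - 18)/(-4 + 6 - 48))*21 = 105 + (146/(-46))*21 = 105 - 1/46*146*21 = 105 - 73/23*21 = 105 - 1533/23 = 882/23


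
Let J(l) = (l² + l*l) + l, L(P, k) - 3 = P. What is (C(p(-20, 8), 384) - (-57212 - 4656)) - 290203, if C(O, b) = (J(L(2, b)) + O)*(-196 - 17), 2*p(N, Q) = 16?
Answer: -241754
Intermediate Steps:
p(N, Q) = 8 (p(N, Q) = (½)*16 = 8)
L(P, k) = 3 + P
J(l) = l + 2*l² (J(l) = (l² + l²) + l = 2*l² + l = l + 2*l²)
C(O, b) = -11715 - 213*O (C(O, b) = ((3 + 2)*(1 + 2*(3 + 2)) + O)*(-196 - 17) = (5*(1 + 2*5) + O)*(-213) = (5*(1 + 10) + O)*(-213) = (5*11 + O)*(-213) = (55 + O)*(-213) = -11715 - 213*O)
(C(p(-20, 8), 384) - (-57212 - 4656)) - 290203 = ((-11715 - 213*8) - (-57212 - 4656)) - 290203 = ((-11715 - 1704) - 1*(-61868)) - 290203 = (-13419 + 61868) - 290203 = 48449 - 290203 = -241754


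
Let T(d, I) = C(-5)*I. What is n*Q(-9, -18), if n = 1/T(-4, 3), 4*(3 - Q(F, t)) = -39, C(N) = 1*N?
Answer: -17/20 ≈ -0.85000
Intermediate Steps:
C(N) = N
Q(F, t) = 51/4 (Q(F, t) = 3 - ¼*(-39) = 3 + 39/4 = 51/4)
T(d, I) = -5*I
n = -1/15 (n = 1/(-5*3) = 1/(-15) = -1/15 ≈ -0.066667)
n*Q(-9, -18) = -1/15*51/4 = -17/20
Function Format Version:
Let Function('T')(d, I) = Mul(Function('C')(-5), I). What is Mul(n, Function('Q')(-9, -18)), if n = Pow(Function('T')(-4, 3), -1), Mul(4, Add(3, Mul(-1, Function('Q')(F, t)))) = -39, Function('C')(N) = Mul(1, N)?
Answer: Rational(-17, 20) ≈ -0.85000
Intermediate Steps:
Function('C')(N) = N
Function('Q')(F, t) = Rational(51, 4) (Function('Q')(F, t) = Add(3, Mul(Rational(-1, 4), -39)) = Add(3, Rational(39, 4)) = Rational(51, 4))
Function('T')(d, I) = Mul(-5, I)
n = Rational(-1, 15) (n = Pow(Mul(-5, 3), -1) = Pow(-15, -1) = Rational(-1, 15) ≈ -0.066667)
Mul(n, Function('Q')(-9, -18)) = Mul(Rational(-1, 15), Rational(51, 4)) = Rational(-17, 20)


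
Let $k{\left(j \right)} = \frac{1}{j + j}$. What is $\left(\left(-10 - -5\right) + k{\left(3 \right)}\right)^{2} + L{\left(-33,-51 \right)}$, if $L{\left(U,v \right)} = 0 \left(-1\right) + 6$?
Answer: $\frac{1057}{36} \approx 29.361$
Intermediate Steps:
$k{\left(j \right)} = \frac{1}{2 j}$
$L{\left(U,v \right)} = 6$ ($L{\left(U,v \right)} = 0 + 6 = 6$)
$\left(\left(-10 - -5\right) + k{\left(3 \right)}\right)^{2} + L{\left(-33,-51 \right)} = \left(\left(-10 - -5\right) + \frac{1}{2 \cdot 3}\right)^{2} + 6 = \left(\left(-10 + 5\right) + \frac{1}{2} \cdot \frac{1}{3}\right)^{2} + 6 = \left(-5 + \frac{1}{6}\right)^{2} + 6 = \left(- \frac{29}{6}\right)^{2} + 6 = \frac{841}{36} + 6 = \frac{1057}{36}$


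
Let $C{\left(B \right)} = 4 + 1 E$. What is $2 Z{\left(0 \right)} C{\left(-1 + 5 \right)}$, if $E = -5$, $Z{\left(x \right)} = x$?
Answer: $0$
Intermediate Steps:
$C{\left(B \right)} = -1$ ($C{\left(B \right)} = 4 + 1 \left(-5\right) = 4 - 5 = -1$)
$2 Z{\left(0 \right)} C{\left(-1 + 5 \right)} = 2 \cdot 0 \left(-1\right) = 0 \left(-1\right) = 0$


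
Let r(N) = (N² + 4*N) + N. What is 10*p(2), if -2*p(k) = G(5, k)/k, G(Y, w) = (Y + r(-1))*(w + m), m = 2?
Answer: -10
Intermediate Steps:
r(N) = N² + 5*N
G(Y, w) = (-4 + Y)*(2 + w) (G(Y, w) = (Y - (5 - 1))*(w + 2) = (Y - 1*4)*(2 + w) = (Y - 4)*(2 + w) = (-4 + Y)*(2 + w))
p(k) = -(2 + k)/(2*k) (p(k) = -(-8 - 4*k + 2*5 + 5*k)/(2*k) = -(-8 - 4*k + 10 + 5*k)/(2*k) = -(2 + k)/(2*k))
10*p(2) = 10*((½)*(-2 - 1*2)/2) = 10*((½)*(½)*(-2 - 2)) = 10*((½)*(½)*(-4)) = 10*(-1) = -10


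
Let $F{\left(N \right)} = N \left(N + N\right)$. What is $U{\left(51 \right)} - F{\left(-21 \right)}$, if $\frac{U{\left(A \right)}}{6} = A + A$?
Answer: $-270$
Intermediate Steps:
$F{\left(N \right)} = 2 N^{2}$ ($F{\left(N \right)} = N 2 N = 2 N^{2}$)
$U{\left(A \right)} = 12 A$ ($U{\left(A \right)} = 6 \left(A + A\right) = 6 \cdot 2 A = 12 A$)
$U{\left(51 \right)} - F{\left(-21 \right)} = 12 \cdot 51 - 2 \left(-21\right)^{2} = 612 - 2 \cdot 441 = 612 - 882 = -270$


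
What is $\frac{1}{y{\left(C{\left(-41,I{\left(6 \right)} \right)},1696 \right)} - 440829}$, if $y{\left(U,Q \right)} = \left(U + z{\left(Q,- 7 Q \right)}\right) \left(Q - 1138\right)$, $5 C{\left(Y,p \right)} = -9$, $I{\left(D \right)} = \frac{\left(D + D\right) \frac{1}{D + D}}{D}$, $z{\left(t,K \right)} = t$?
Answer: $\frac{5}{2522673} \approx 1.982 \cdot 10^{-6}$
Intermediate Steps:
$I{\left(D \right)} = \frac{1}{D}$ ($I{\left(D \right)} = \frac{2 D \frac{1}{2 D}}{D} = 1 \frac{1}{D} = \frac{1}{D}$)
$C{\left(Y,p \right)} = - \frac{9}{5}$ ($C{\left(Y,p \right)} = \frac{1}{5} \left(-9\right) = - \frac{9}{5}$)
$y{\left(U,Q \right)} = \left(-1138 + Q\right) \left(Q + U\right)$ ($y{\left(U,Q \right)} = \left(U + Q\right) \left(Q - 1138\right) = \left(Q + U\right) \left(-1138 + Q\right) = \left(-1138 + Q\right) \left(Q + U\right)$)
$\frac{1}{y{\left(C{\left(-41,I{\left(6 \right)} \right)},1696 \right)} - 440829} = \frac{1}{\left(1696^{2} - 1930048 - - \frac{10242}{5} + 1696 \left(- \frac{9}{5}\right)\right) - 440829} = \frac{1}{\left(2876416 - 1930048 + \frac{10242}{5} - \frac{15264}{5}\right) - 440829} = \frac{1}{\frac{4726818}{5} - 440829} = \frac{1}{\frac{2522673}{5}} = \frac{5}{2522673}$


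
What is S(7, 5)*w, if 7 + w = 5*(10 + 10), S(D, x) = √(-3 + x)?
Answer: 93*√2 ≈ 131.52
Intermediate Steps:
w = 93 (w = -7 + 5*(10 + 10) = -7 + 5*20 = -7 + 100 = 93)
S(7, 5)*w = √(-3 + 5)*93 = √2*93 = 93*√2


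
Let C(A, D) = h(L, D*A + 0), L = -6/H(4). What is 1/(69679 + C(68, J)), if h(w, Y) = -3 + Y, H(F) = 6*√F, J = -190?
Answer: 1/56756 ≈ 1.7619e-5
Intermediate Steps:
L = -½ (L = -6/(6*√4) = -6/(6*2) = -6/12 = -6*1/12 = -½ ≈ -0.50000)
C(A, D) = -3 + A*D (C(A, D) = -3 + (D*A + 0) = -3 + (A*D + 0) = -3 + A*D)
1/(69679 + C(68, J)) = 1/(69679 + (-3 + 68*(-190))) = 1/(69679 + (-3 - 12920)) = 1/(69679 - 12923) = 1/56756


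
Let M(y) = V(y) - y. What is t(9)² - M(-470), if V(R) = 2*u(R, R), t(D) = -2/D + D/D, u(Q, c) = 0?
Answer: -38021/81 ≈ -469.40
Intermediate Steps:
t(D) = 1 - 2/D (t(D) = -2/D + 1 = 1 - 2/D)
V(R) = 0 (V(R) = 2*0 = 0)
M(y) = -y (M(y) = 0 - y = -y)
t(9)² - M(-470) = ((-2 + 9)/9)² - (-1)*(-470) = ((⅑)*7)² - 1*470 = (7/9)² - 470 = 49/81 - 470 = -38021/81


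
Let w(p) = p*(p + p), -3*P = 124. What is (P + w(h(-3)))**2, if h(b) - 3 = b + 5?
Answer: 676/9 ≈ 75.111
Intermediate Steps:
P = -124/3 (P = -1/3*124 = -124/3 ≈ -41.333)
h(b) = 8 + b (h(b) = 3 + (b + 5) = 3 + (5 + b) = 8 + b)
w(p) = 2*p**2 (w(p) = p*(2*p) = 2*p**2)
(P + w(h(-3)))**2 = (-124/3 + 2*(8 - 3)**2)**2 = (-124/3 + 2*5**2)**2 = (-124/3 + 2*25)**2 = (-124/3 + 50)**2 = (26/3)**2 = 676/9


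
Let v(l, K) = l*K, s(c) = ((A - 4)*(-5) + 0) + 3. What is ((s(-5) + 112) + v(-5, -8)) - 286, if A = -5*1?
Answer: -86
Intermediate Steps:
A = -5
s(c) = 48 (s(c) = ((-5 - 4)*(-5) + 0) + 3 = (-9*(-5) + 0) + 3 = (45 + 0) + 3 = 45 + 3 = 48)
v(l, K) = K*l
((s(-5) + 112) + v(-5, -8)) - 286 = ((48 + 112) - 8*(-5)) - 286 = (160 + 40) - 286 = 200 - 286 = -86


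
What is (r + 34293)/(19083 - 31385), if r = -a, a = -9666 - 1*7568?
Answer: -51527/12302 ≈ -4.1885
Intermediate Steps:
a = -17234 (a = -9666 - 7568 = -17234)
r = 17234 (r = -1*(-17234) = 17234)
(r + 34293)/(19083 - 31385) = (17234 + 34293)/(19083 - 31385) = 51527/(-12302) = 51527*(-1/12302) = -51527/12302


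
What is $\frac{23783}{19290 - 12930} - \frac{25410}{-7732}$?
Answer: $\frac{86374439}{12293880} \approx 7.0258$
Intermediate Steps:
$\frac{23783}{19290 - 12930} - \frac{25410}{-7732} = \frac{23783}{19290 - 12930} - - \frac{12705}{3866} = \frac{23783}{6360} + \frac{12705}{3866} = \frac{86374439}{12293880}$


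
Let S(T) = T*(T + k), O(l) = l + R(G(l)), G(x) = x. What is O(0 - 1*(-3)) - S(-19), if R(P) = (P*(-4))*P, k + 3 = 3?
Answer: -394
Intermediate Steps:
k = 0 (k = -3 + 3 = 0)
R(P) = -4*P² (R(P) = (-4*P)*P = -4*P²)
O(l) = l - 4*l²
S(T) = T² (S(T) = T*(T + 0) = T*T = T²)
O(0 - 1*(-3)) - S(-19) = (0 - 1*(-3))*(1 - 4*(0 - 1*(-3))) - 1*(-19)² = (0 + 3)*(1 - 4*(0 + 3)) - 1*361 = 3*(1 - 4*3) - 361 = 3*(1 - 12) - 361 = 3*(-11) - 361 = -33 - 361 = -394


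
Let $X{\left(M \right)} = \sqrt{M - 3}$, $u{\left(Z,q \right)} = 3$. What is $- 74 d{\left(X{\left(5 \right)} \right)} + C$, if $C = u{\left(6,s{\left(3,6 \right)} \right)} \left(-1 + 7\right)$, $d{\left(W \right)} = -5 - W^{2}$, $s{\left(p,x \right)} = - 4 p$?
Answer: $536$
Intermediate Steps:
$X{\left(M \right)} = \sqrt{-3 + M}$
$C = 18$ ($C = 3 \left(-1 + 7\right) = 3 \cdot 6 = 18$)
$- 74 d{\left(X{\left(5 \right)} \right)} + C = - 74 \left(-5 - \left(\sqrt{-3 + 5}\right)^{2}\right) + 18 = - 74 \left(-5 - \left(\sqrt{2}\right)^{2}\right) + 18 = - 74 \left(-5 - 2\right) + 18 = \left(-74\right) \left(-7\right) + 18 = 518 + 18 = 536$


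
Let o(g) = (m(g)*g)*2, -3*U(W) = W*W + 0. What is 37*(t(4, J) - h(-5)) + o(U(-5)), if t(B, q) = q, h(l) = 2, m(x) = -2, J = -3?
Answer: -455/3 ≈ -151.67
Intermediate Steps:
U(W) = -W²/3 (U(W) = -(W*W + 0)/3 = -(W² + 0)/3 = -W²/3)
o(g) = -4*g (o(g) = -2*g*2 = -4*g)
37*(t(4, J) - h(-5)) + o(U(-5)) = 37*(-3 - 1*2) - (-4)*(-5)²/3 = 37*(-3 - 2) - (-4)*25/3 = 37*(-5) - 4*(-25/3) = -185 + 100/3 = -455/3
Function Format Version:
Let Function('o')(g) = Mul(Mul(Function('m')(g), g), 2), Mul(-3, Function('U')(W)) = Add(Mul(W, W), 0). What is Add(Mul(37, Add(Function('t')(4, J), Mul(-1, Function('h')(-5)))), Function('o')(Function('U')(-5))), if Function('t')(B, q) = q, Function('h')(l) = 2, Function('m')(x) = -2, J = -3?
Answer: Rational(-455, 3) ≈ -151.67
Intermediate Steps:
Function('U')(W) = Mul(Rational(-1, 3), Pow(W, 2)) (Function('U')(W) = Mul(Rational(-1, 3), Add(Mul(W, W), 0)) = Mul(Rational(-1, 3), Add(Pow(W, 2), 0)) = Mul(Rational(-1, 3), Pow(W, 2)))
Function('o')(g) = Mul(-4, g) (Function('o')(g) = Mul(Mul(-2, g), 2) = Mul(-4, g))
Add(Mul(37, Add(Function('t')(4, J), Mul(-1, Function('h')(-5)))), Function('o')(Function('U')(-5))) = Add(Mul(37, Add(-3, Mul(-1, 2))), Mul(-4, Mul(Rational(-1, 3), Pow(-5, 2)))) = Add(Mul(37, Add(-3, -2)), Mul(-4, Mul(Rational(-1, 3), 25))) = Add(Mul(37, -5), Mul(-4, Rational(-25, 3))) = Add(-185, Rational(100, 3)) = Rational(-455, 3)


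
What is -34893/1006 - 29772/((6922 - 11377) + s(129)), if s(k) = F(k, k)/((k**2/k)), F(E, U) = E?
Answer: -62731395/2240362 ≈ -28.001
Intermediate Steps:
s(k) = 1 (s(k) = k/((k**2/k)) = k/k = 1)
-34893/1006 - 29772/((6922 - 11377) + s(129)) = -34893/1006 - 29772/((6922 - 11377) + 1) = -34893*1/1006 - 29772/(-4455 + 1) = -34893/1006 - 29772/(-4454) = -34893/1006 - 29772*(-1/4454) = -34893/1006 + 14886/2227 = -62731395/2240362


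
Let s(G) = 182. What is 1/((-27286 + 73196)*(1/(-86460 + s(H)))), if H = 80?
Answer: -43139/22955 ≈ -1.8793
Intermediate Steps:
1/((-27286 + 73196)*(1/(-86460 + s(H)))) = 1/((-27286 + 73196)*(1/(-86460 + 182))) = 1/(45910*(1/(-86278))) = 1/(45910*(-1/86278)) = (1/45910)*(-86278) = -43139/22955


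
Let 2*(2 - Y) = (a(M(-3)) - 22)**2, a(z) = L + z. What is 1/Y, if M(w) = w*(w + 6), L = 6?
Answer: -2/621 ≈ -0.0032206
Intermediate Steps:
M(w) = w*(6 + w)
a(z) = 6 + z
Y = -621/2 (Y = 2 - ((6 - 3*(6 - 3)) - 22)**2/2 = 2 - ((6 - 3*3) - 22)**2/2 = 2 - ((6 - 9) - 22)**2/2 = 2 - (-3 - 22)**2/2 = 2 - 1/2*(-25)**2 = 2 - 1/2*625 = 2 - 625/2 = -621/2 ≈ -310.50)
1/Y = 1/(-621/2) = -2/621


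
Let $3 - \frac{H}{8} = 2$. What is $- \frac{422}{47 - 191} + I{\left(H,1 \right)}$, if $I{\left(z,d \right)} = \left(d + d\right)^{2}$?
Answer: $\frac{499}{72} \approx 6.9306$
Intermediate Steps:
$H = 8$ ($H = 24 - 16 = 8$)
$I{\left(z,d \right)} = 4 d^{2}$ ($I{\left(z,d \right)} = \left(2 d\right)^{2} = 4 d^{2}$)
$- \frac{422}{47 - 191} + I{\left(H,1 \right)} = - \frac{422}{47 - 191} + 4 \cdot 1^{2} = - \frac{422}{-144} + 4 \cdot 1 = \left(-422\right) \left(- \frac{1}{144}\right) + 4 = \frac{211}{72} + 4 = \frac{499}{72}$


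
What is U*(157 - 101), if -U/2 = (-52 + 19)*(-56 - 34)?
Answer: -332640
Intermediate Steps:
U = -5940 (U = -2*(-52 + 19)*(-56 - 34) = -(-66)*(-90) = -2*2970 = -5940)
U*(157 - 101) = -5940*(157 - 101) = -5940*56 = -332640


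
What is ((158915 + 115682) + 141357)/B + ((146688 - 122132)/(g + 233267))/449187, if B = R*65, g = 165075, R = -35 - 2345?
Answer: -379727884529821/141226930706550 ≈ -2.6888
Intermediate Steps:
R = -2380
B = -154700 (B = -2380*65 = -154700)
((158915 + 115682) + 141357)/B + ((146688 - 122132)/(g + 233267))/449187 = ((158915 + 115682) + 141357)/(-154700) + ((146688 - 122132)/(165075 + 233267))/449187 = (274597 + 141357)*(-1/154700) + (24556/398342)*(1/449187) = 415954*(-1/154700) + (24556*(1/398342))*(1/449187) = -29711/11050 + (1754/28453)*(1/449187) = -29711/11050 + 1754/12780717711 = -379727884529821/141226930706550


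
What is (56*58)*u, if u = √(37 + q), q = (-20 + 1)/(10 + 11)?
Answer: 464*√15918/3 ≈ 19514.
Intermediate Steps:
q = -19/21 ≈ -0.90476
u = √15918/21 (u = √(37 - 19/21) = √(758/21) = √15918/21 ≈ 6.0079)
(56*58)*u = (56*58)*(√15918/21) = 3248*(√15918/21) = 464*√15918/3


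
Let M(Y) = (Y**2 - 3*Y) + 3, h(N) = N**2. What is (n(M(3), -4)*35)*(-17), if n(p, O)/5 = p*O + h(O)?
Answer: -11900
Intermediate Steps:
M(Y) = 3 + Y**2 - 3*Y
n(p, O) = 5*O**2 + 5*O*p (n(p, O) = 5*(p*O + O**2) = 5*(O*p + O**2) = 5*(O**2 + O*p) = 5*O**2 + 5*O*p)
(n(M(3), -4)*35)*(-17) = ((5*(-4)*(-4 + (3 + 3**2 - 3*3)))*35)*(-17) = ((5*(-4)*(-4 + (3 + 9 - 9)))*35)*(-17) = ((5*(-4)*(-4 + 3))*35)*(-17) = ((5*(-4)*(-1))*35)*(-17) = (20*35)*(-17) = 700*(-17) = -11900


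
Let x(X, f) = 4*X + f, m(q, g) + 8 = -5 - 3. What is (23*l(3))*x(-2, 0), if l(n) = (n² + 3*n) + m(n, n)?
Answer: -368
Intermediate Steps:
m(q, g) = -16 (m(q, g) = -8 + (-5 - 3) = -8 - 8 = -16)
l(n) = -16 + n² + 3*n (l(n) = (n² + 3*n) - 16 = -16 + n² + 3*n)
x(X, f) = f + 4*X
(23*l(3))*x(-2, 0) = (23*(-16 + 3² + 3*3))*(0 + 4*(-2)) = (23*(-16 + 9 + 9))*(0 - 8) = (23*2)*(-8) = 46*(-8) = -368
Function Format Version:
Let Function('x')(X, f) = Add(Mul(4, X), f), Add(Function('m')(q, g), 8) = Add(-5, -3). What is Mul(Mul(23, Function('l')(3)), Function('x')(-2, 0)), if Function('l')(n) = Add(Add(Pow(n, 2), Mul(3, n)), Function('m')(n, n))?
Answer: -368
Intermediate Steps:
Function('m')(q, g) = -16 (Function('m')(q, g) = Add(-8, Add(-5, -3)) = Add(-8, -8) = -16)
Function('l')(n) = Add(-16, Pow(n, 2), Mul(3, n)) (Function('l')(n) = Add(Add(Pow(n, 2), Mul(3, n)), -16) = Add(-16, Pow(n, 2), Mul(3, n)))
Function('x')(X, f) = Add(f, Mul(4, X))
Mul(Mul(23, Function('l')(3)), Function('x')(-2, 0)) = Mul(Mul(23, Add(-16, Pow(3, 2), Mul(3, 3))), Add(0, Mul(4, -2))) = Mul(Mul(23, Add(-16, 9, 9)), Add(0, -8)) = Mul(Mul(23, 2), -8) = Mul(46, -8) = -368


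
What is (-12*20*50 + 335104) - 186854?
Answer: 136250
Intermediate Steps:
(-12*20*50 + 335104) - 186854 = (-240*50 + 335104) - 186854 = (-12000 + 335104) - 186854 = 323104 - 186854 = 136250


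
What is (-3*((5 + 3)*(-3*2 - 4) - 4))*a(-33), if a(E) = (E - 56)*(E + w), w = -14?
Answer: 1054116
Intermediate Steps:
a(E) = (-56 + E)*(-14 + E) (a(E) = (E - 56)*(E - 14) = (-56 + E)*(-14 + E))
(-3*((5 + 3)*(-3*2 - 4) - 4))*a(-33) = (-3*((5 + 3)*(-3*2 - 4) - 4))*(784 + (-33)² - 70*(-33)) = (-3*(8*(-6 - 4) - 4))*(784 + 1089 + 2310) = -3*(8*(-10) - 4)*4183 = -3*(-80 - 4)*4183 = -3*(-84)*4183 = 252*4183 = 1054116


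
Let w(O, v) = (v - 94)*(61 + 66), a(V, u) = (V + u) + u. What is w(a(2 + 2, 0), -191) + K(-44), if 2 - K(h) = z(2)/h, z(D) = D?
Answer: -796245/22 ≈ -36193.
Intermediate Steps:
a(V, u) = V + 2*u
w(O, v) = -11938 + 127*v (w(O, v) = (-94 + v)*127 = -11938 + 127*v)
K(h) = 2 - 2/h
w(a(2 + 2, 0), -191) + K(-44) = (-11938 + 127*(-191)) + (2 - 2/(-44)) = (-11938 - 24257) + (2 - 2*(-1/44)) = -36195 + (2 + 1/22) = -36195 + 45/22 = -796245/22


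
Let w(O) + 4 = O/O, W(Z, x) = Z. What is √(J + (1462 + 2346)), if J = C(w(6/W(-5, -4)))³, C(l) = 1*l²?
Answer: √4537 ≈ 67.357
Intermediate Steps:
w(O) = -3 (w(O) = -4 + O/O = -4 + 1 = -3)
C(l) = l²
J = 729 (J = ((-3)²)³ = 9³ = 729)
√(J + (1462 + 2346)) = √(729 + (1462 + 2346)) = √(729 + 3808) = √4537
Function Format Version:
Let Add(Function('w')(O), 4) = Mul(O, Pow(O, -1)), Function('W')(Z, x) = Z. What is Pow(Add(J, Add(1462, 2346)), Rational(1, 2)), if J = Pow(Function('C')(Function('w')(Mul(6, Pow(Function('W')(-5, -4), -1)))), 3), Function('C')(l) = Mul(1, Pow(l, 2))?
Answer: Pow(4537, Rational(1, 2)) ≈ 67.357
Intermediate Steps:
Function('w')(O) = -3 (Function('w')(O) = Add(-4, Mul(O, Pow(O, -1))) = Add(-4, 1) = -3)
Function('C')(l) = Pow(l, 2)
J = 729 (J = Pow(Pow(-3, 2), 3) = Pow(9, 3) = 729)
Pow(Add(J, Add(1462, 2346)), Rational(1, 2)) = Pow(Add(729, Add(1462, 2346)), Rational(1, 2)) = Pow(Add(729, 3808), Rational(1, 2)) = Pow(4537, Rational(1, 2))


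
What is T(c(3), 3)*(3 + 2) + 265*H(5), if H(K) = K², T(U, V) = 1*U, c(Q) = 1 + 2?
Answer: 6640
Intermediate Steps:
c(Q) = 3
T(U, V) = U
T(c(3), 3)*(3 + 2) + 265*H(5) = 3*(3 + 2) + 265*5² = 3*5 + 265*25 = 15 + 6625 = 6640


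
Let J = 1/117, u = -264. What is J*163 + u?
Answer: -30725/117 ≈ -262.61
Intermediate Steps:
J = 1/117 ≈ 0.0085470
J*163 + u = (1/117)*163 - 264 = 163/117 - 264 = -30725/117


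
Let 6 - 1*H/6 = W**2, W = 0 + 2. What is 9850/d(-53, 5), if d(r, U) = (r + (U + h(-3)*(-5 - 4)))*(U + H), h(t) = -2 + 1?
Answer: -9850/663 ≈ -14.857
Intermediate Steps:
h(t) = -1
W = 2
H = 12 (H = 36 - 6*2**2 = 36 - 6*4 = 36 - 24 = 12)
d(r, U) = (12 + U)*(9 + U + r) (d(r, U) = (r + (U - (-5 - 4)))*(U + 12) = (r + (U - 1*(-9)))*(12 + U) = (r + (U + 9))*(12 + U) = (r + (9 + U))*(12 + U) = (9 + U + r)*(12 + U) = (12 + U)*(9 + U + r))
9850/d(-53, 5) = 9850/(108 + 5**2 + 12*(-53) + 21*5 + 5*(-53)) = 9850/(108 + 25 - 636 + 105 - 265) = 9850/(-663) = 9850*(-1/663) = -9850/663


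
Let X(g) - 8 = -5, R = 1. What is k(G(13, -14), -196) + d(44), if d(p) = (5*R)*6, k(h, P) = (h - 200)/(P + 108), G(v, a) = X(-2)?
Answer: 2837/88 ≈ 32.239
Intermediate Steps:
X(g) = 3 (X(g) = 8 - 5 = 3)
G(v, a) = 3
k(h, P) = (-200 + h)/(108 + P)
d(p) = 30 (d(p) = (5*1)*6 = 5*6 = 30)
k(G(13, -14), -196) + d(44) = (-200 + 3)/(108 - 196) + 30 = -197/(-88) + 30 = -1/88*(-197) + 30 = 197/88 + 30 = 2837/88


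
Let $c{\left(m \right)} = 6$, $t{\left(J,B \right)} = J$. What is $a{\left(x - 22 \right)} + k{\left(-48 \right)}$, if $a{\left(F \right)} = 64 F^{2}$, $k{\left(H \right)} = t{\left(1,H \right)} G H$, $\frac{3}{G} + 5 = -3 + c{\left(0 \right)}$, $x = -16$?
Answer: $92488$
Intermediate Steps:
$G = - \frac{3}{2}$ ($G = \frac{3}{-5 + \left(-3 + 6\right)} = \frac{3}{-5 + 3} = \frac{3}{-2} = 3 \left(- \frac{1}{2}\right) = - \frac{3}{2} \approx -1.5$)
$k{\left(H \right)} = - \frac{3 H}{2}$ ($k{\left(H \right)} = 1 \left(- \frac{3}{2}\right) H = - \frac{3 H}{2}$)
$a{\left(x - 22 \right)} + k{\left(-48 \right)} = 64 \left(-16 - 22\right)^{2} - -72 = 64 \left(-16 - 22\right)^{2} + 72 = 64 \left(-38\right)^{2} + 72 = 64 \cdot 1444 + 72 = 92416 + 72 = 92488$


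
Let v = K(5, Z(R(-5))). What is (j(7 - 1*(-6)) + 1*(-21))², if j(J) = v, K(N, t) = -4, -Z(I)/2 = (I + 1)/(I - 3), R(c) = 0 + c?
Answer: 625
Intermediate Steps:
R(c) = c
Z(I) = -2*(1 + I)/(-3 + I) (Z(I) = -2*(I + 1)/(I - 3) = -2*(1 + I)/(-3 + I))
v = -4
j(J) = -4
(j(7 - 1*(-6)) + 1*(-21))² = (-4 + 1*(-21))² = (-4 - 21)² = (-25)² = 625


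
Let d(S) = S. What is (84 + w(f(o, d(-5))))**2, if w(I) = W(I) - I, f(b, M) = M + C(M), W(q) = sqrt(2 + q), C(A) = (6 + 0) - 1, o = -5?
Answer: (84 + sqrt(2))**2 ≈ 7295.6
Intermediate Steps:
C(A) = 5 (C(A) = 6 - 1 = 5)
f(b, M) = 5 + M (f(b, M) = M + 5 = 5 + M)
w(I) = sqrt(2 + I) - I
(84 + w(f(o, d(-5))))**2 = (84 + (sqrt(2 + (5 - 5)) - (5 - 5)))**2 = (84 + (sqrt(2 + 0) - 1*0))**2 = (84 + (sqrt(2) + 0))**2 = (84 + sqrt(2))**2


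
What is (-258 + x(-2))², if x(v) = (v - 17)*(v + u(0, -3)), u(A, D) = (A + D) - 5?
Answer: 4624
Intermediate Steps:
u(A, D) = -5 + A + D
x(v) = (-17 + v)*(-8 + v) (x(v) = (v - 17)*(v + (-5 + 0 - 3)) = (-17 + v)*(v - 8) = (-17 + v)*(-8 + v))
(-258 + x(-2))² = (-258 + (136 + (-2)² - 25*(-2)))² = (-258 + (136 + 4 + 50))² = (-258 + 190)² = (-68)² = 4624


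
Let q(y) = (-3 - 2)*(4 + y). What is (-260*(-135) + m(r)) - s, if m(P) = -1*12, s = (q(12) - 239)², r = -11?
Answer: -66673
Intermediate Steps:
q(y) = -20 - 5*y (q(y) = -5*(4 + y) = -20 - 5*y)
s = 101761 (s = ((-20 - 5*12) - 239)² = ((-20 - 60) - 239)² = (-80 - 239)² = (-319)² = 101761)
m(P) = -12
(-260*(-135) + m(r)) - s = (-260*(-135) - 12) - 1*101761 = (35100 - 12) - 101761 = 35088 - 101761 = -66673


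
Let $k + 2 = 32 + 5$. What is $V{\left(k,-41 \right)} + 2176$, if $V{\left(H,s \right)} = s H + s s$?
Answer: $2422$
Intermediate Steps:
$k = 35$ ($k = -2 + \left(32 + 5\right) = -2 + 37 = 35$)
$V{\left(H,s \right)} = s^{2} + H s$ ($V{\left(H,s \right)} = H s + s^{2} = s^{2} + H s$)
$V{\left(k,-41 \right)} + 2176 = - 41 \left(35 - 41\right) + 2176 = \left(-41\right) \left(-6\right) + 2176 = 246 + 2176 = 2422$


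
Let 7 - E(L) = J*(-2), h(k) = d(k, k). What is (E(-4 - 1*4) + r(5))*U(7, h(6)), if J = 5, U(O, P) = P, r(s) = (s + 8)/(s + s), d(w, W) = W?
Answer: 549/5 ≈ 109.80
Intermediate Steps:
h(k) = k
r(s) = (8 + s)/(2*s) (r(s) = (8 + s)/((2*s)) = (8 + s)*(1/(2*s)) = (8 + s)/(2*s))
E(L) = 17 (E(L) = 7 - 5*(-2) = 7 - 1*(-10) = 7 + 10 = 17)
(E(-4 - 1*4) + r(5))*U(7, h(6)) = (17 + (1/2)*(8 + 5)/5)*6 = (17 + (1/2)*(1/5)*13)*6 = (17 + 13/10)*6 = (183/10)*6 = 549/5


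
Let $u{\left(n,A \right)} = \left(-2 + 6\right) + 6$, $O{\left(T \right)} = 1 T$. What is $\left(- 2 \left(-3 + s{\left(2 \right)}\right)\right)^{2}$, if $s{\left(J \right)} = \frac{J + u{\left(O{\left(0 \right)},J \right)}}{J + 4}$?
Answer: $4$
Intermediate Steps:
$O{\left(T \right)} = T$
$u{\left(n,A \right)} = 10$ ($u{\left(n,A \right)} = 4 + 6 = 10$)
$s{\left(J \right)} = \frac{10 + J}{4 + J}$ ($s{\left(J \right)} = \frac{J + 10}{J + 4} = \frac{10 + J}{4 + J}$)
$\left(- 2 \left(-3 + s{\left(2 \right)}\right)\right)^{2} = \left(- 2 \left(-3 + \frac{10 + 2}{4 + 2}\right)\right)^{2} = \left(- 2 \left(-3 + \frac{1}{6} \cdot 12\right)\right)^{2} = \left(- 2 \left(-3 + 2\right)\right)^{2} = \left(\left(-2\right) \left(-1\right)\right)^{2} = 2^{2} = 4$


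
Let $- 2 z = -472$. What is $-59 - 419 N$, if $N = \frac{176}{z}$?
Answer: $- \frac{21917}{59} \approx -371.47$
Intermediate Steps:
$z = 236$ ($z = \left(- \frac{1}{2}\right) \left(-472\right) = 236$)
$N = \frac{44}{59}$ ($N = \frac{176}{236} = 176 \cdot \frac{1}{236} = \frac{44}{59} \approx 0.74576$)
$-59 - 419 N = -59 - \frac{18436}{59} = - \frac{21917}{59}$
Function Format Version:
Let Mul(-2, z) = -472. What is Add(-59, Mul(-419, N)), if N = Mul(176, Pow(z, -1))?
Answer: Rational(-21917, 59) ≈ -371.47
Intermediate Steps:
z = 236 (z = Mul(Rational(-1, 2), -472) = 236)
N = Rational(44, 59) (N = Mul(176, Pow(236, -1)) = Mul(176, Rational(1, 236)) = Rational(44, 59) ≈ 0.74576)
Add(-59, Mul(-419, N)) = Add(-59, Mul(-419, Rational(44, 59))) = Add(-59, Rational(-18436, 59)) = Rational(-21917, 59)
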